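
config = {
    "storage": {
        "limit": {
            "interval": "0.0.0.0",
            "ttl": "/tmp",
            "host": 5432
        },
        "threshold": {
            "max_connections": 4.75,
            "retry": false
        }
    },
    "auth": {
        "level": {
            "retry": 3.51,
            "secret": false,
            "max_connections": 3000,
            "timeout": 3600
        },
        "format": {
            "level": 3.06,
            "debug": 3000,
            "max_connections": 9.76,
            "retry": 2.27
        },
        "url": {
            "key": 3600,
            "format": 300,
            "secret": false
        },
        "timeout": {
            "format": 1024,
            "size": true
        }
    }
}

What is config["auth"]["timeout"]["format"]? 1024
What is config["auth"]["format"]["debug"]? 3000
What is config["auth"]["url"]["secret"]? False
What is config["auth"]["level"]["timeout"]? 3600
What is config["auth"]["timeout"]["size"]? True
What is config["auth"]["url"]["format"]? 300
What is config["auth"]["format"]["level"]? 3.06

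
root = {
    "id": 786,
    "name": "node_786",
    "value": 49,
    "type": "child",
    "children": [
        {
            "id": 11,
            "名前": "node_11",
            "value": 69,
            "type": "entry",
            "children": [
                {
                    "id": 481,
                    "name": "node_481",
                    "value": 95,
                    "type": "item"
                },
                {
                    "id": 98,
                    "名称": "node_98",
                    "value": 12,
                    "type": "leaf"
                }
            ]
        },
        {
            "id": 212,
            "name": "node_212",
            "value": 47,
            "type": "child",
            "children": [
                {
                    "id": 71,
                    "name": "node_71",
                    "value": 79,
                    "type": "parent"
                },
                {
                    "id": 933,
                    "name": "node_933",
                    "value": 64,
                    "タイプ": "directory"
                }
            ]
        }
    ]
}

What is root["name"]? "node_786"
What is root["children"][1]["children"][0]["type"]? "parent"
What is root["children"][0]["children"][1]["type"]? "leaf"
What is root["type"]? "child"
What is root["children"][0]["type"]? "entry"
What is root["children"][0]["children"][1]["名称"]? "node_98"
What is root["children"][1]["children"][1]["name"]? "node_933"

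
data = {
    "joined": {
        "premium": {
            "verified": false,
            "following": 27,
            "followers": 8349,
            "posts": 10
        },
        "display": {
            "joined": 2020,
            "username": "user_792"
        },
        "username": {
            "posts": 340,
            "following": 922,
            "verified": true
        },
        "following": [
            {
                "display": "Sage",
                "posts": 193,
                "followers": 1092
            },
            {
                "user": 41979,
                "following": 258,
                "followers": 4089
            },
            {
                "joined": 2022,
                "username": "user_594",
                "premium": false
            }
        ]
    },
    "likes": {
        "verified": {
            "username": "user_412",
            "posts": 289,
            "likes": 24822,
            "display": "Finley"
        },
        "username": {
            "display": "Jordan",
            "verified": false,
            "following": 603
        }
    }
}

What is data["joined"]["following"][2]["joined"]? 2022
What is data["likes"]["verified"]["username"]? "user_412"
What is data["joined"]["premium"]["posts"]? 10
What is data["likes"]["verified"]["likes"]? 24822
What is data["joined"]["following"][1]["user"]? 41979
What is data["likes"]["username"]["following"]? 603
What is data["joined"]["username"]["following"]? 922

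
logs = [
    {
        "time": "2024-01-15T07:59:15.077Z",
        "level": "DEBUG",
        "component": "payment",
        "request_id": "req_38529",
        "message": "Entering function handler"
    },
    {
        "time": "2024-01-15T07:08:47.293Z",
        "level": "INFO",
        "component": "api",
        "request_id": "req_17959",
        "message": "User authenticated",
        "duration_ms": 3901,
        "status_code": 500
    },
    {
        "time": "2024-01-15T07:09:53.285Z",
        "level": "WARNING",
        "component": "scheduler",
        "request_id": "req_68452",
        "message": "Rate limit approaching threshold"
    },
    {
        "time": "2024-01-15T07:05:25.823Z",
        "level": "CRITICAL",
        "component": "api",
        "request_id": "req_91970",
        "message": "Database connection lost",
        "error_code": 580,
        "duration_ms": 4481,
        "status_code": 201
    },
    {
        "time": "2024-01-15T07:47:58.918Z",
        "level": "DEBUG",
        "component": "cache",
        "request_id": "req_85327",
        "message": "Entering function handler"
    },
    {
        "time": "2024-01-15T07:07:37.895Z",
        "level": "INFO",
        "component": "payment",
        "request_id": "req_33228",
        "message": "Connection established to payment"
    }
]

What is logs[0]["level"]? "DEBUG"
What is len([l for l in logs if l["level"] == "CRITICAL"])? 1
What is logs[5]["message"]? "Connection established to payment"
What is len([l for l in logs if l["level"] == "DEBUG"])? 2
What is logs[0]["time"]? "2024-01-15T07:59:15.077Z"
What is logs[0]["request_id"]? "req_38529"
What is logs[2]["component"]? "scheduler"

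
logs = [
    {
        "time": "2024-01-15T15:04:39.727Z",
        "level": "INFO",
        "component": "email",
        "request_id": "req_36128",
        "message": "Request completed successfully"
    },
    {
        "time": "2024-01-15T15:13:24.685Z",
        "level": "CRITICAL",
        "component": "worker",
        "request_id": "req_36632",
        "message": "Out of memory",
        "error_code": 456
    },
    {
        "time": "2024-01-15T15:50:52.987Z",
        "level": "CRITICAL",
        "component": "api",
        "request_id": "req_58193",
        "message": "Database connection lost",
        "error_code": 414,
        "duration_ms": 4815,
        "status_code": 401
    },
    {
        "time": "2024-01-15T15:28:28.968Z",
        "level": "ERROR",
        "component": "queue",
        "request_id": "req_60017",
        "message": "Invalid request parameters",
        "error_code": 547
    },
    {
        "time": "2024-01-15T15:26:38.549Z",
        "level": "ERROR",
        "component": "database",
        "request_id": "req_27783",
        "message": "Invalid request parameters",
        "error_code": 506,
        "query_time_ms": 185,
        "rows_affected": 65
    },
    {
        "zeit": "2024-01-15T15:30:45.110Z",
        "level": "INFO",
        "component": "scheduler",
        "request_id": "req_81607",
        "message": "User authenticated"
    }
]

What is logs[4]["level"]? "ERROR"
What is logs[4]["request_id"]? "req_27783"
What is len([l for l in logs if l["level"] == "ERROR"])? 2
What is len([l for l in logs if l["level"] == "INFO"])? 2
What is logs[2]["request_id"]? "req_58193"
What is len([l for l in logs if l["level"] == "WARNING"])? 0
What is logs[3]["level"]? "ERROR"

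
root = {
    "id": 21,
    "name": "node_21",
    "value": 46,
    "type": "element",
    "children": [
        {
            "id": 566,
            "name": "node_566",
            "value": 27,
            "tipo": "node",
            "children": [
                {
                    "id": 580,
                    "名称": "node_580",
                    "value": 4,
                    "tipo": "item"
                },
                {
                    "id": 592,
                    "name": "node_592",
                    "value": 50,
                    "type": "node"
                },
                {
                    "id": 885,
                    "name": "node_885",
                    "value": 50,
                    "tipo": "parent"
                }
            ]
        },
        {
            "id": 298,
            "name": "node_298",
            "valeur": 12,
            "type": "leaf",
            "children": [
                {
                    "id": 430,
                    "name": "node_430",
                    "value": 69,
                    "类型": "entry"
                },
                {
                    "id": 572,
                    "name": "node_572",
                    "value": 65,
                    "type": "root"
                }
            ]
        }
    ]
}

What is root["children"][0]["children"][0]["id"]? 580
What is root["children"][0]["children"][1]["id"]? 592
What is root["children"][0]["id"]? 566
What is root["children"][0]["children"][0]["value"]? 4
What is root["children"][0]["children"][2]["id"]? 885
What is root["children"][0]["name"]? "node_566"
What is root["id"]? 21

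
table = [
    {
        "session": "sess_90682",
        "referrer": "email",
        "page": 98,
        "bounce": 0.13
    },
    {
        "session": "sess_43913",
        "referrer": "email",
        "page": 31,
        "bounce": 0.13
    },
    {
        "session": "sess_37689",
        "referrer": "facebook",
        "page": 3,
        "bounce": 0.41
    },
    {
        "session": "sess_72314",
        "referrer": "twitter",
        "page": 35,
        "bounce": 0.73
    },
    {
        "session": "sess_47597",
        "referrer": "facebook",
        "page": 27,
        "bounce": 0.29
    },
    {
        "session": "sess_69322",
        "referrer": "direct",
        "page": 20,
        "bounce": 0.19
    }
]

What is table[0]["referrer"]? "email"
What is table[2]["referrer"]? "facebook"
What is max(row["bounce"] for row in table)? 0.73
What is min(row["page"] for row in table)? 3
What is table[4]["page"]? 27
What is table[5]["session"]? "sess_69322"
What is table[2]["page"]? 3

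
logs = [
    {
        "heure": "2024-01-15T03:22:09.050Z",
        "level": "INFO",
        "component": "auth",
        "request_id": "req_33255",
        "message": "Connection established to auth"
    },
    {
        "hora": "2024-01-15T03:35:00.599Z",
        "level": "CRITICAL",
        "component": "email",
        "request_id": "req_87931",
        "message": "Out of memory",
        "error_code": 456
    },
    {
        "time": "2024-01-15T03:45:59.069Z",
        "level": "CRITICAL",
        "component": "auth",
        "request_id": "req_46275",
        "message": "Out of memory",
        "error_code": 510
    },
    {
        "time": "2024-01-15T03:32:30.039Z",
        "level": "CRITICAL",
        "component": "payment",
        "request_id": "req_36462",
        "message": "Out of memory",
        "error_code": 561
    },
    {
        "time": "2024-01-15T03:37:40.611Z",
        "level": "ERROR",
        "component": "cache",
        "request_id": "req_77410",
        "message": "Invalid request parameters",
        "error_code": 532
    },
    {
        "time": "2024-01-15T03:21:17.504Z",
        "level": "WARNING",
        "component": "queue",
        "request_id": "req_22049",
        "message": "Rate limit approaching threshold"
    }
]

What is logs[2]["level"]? "CRITICAL"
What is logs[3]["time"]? "2024-01-15T03:32:30.039Z"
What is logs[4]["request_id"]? "req_77410"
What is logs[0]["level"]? "INFO"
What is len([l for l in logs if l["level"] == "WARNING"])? 1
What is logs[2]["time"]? "2024-01-15T03:45:59.069Z"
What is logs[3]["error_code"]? 561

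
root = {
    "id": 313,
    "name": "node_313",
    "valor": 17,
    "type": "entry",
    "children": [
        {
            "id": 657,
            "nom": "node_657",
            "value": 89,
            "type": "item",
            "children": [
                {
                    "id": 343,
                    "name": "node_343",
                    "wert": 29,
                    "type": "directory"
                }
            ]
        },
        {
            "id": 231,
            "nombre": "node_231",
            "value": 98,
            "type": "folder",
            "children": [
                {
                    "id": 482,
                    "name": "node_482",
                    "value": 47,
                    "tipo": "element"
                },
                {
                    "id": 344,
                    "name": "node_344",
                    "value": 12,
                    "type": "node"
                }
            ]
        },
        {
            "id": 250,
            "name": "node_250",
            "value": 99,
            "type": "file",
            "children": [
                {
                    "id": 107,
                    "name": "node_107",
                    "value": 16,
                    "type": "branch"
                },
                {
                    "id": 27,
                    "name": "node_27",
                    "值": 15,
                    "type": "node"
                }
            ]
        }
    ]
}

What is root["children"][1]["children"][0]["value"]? 47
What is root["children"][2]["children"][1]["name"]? "node_27"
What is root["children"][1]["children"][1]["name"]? "node_344"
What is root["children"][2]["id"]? 250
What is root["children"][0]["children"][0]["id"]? 343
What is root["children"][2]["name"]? "node_250"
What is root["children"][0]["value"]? 89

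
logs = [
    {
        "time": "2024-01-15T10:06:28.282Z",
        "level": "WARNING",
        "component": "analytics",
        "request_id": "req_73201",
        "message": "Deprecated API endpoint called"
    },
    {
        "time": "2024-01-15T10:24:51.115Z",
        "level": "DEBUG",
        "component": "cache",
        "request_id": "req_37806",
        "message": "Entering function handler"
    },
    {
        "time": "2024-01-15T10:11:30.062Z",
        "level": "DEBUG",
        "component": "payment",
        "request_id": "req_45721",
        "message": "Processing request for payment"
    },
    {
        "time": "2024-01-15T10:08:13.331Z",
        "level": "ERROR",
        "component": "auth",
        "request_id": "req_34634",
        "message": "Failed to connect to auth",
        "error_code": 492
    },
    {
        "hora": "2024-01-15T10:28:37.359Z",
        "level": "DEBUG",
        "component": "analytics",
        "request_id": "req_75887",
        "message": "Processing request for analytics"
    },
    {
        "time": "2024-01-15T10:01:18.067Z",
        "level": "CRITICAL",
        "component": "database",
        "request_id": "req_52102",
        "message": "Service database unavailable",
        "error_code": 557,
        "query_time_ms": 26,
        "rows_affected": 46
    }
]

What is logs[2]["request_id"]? "req_45721"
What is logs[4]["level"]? "DEBUG"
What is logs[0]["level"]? "WARNING"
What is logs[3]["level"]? "ERROR"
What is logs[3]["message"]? "Failed to connect to auth"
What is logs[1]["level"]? "DEBUG"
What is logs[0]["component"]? "analytics"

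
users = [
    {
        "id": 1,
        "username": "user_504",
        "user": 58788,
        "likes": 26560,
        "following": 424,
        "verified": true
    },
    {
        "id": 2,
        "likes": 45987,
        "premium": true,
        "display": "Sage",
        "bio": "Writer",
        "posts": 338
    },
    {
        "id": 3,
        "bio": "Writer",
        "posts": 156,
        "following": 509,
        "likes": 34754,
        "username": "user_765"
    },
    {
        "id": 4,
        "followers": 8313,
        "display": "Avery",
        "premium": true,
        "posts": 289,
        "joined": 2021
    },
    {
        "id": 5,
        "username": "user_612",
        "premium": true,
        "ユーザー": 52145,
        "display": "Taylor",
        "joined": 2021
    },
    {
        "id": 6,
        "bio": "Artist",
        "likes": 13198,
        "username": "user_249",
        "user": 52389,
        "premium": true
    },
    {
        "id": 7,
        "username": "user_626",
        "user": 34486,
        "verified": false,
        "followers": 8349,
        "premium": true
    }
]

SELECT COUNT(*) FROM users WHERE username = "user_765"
1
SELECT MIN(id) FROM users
1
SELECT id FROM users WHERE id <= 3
[1, 2, 3]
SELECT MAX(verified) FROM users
True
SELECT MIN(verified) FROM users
False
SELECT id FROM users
[1, 2, 3, 4, 5, 6, 7]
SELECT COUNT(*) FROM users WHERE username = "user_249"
1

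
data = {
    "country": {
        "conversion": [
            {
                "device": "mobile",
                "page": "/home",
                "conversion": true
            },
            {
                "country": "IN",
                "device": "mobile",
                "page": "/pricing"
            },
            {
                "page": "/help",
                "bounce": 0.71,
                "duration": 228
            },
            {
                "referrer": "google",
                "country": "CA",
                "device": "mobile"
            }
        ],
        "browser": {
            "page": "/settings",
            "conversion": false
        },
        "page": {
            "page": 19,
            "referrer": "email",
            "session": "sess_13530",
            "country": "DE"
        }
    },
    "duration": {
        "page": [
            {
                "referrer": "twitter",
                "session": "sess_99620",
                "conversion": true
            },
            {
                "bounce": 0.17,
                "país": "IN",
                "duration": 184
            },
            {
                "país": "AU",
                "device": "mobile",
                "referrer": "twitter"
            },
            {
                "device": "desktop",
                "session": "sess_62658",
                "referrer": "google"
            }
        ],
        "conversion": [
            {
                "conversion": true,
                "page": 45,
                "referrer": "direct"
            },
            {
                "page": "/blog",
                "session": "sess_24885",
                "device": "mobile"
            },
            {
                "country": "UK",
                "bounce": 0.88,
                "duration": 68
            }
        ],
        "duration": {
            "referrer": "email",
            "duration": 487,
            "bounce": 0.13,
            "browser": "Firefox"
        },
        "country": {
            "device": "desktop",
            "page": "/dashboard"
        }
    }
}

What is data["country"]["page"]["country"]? "DE"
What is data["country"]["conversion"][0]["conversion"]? True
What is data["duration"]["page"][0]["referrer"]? "twitter"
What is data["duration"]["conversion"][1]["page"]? "/blog"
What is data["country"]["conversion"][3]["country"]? "CA"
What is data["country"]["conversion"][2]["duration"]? 228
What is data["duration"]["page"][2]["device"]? "mobile"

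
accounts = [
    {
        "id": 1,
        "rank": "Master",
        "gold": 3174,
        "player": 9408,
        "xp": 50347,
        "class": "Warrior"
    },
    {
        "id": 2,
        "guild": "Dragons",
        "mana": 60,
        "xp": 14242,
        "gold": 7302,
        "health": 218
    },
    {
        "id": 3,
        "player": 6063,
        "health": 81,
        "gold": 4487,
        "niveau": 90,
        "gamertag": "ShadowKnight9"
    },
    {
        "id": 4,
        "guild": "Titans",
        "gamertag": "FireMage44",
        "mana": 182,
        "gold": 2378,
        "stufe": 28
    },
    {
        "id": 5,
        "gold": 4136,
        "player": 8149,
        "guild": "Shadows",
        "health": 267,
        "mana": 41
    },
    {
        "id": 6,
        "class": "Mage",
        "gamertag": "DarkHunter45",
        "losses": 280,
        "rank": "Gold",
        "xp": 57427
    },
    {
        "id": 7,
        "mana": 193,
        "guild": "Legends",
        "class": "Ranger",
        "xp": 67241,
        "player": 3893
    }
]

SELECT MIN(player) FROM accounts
3893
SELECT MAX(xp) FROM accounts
67241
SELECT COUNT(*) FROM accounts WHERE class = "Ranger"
1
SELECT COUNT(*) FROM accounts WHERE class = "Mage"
1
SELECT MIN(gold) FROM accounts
2378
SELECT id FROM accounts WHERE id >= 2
[2, 3, 4, 5, 6, 7]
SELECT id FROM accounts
[1, 2, 3, 4, 5, 6, 7]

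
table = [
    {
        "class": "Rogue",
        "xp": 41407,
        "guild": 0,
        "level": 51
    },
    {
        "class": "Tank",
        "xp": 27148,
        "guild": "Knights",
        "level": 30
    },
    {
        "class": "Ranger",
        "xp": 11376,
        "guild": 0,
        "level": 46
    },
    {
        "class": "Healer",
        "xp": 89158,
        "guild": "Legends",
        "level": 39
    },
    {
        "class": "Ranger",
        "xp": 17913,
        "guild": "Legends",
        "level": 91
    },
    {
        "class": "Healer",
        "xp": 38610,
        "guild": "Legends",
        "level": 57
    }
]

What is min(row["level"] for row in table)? 30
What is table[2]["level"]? 46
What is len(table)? 6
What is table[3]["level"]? 39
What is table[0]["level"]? 51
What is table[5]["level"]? 57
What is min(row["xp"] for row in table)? 11376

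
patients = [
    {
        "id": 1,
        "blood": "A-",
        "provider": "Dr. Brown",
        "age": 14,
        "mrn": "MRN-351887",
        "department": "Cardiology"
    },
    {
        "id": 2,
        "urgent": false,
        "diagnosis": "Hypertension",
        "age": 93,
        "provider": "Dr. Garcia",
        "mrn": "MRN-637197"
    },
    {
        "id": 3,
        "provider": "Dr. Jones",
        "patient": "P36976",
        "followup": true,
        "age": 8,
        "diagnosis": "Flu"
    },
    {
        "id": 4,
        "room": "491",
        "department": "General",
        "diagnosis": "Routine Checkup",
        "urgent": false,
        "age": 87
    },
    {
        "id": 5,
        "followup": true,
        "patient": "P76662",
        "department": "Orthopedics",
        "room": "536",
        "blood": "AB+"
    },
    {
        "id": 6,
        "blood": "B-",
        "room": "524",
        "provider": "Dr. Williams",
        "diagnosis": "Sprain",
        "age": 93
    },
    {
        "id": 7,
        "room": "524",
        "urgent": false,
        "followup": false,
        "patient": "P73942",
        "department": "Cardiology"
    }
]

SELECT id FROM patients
[1, 2, 3, 4, 5, 6, 7]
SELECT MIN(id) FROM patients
1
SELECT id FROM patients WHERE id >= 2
[2, 3, 4, 5, 6, 7]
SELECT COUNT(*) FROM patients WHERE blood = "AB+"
1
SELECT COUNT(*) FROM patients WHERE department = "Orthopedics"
1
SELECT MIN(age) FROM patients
8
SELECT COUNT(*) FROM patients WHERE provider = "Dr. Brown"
1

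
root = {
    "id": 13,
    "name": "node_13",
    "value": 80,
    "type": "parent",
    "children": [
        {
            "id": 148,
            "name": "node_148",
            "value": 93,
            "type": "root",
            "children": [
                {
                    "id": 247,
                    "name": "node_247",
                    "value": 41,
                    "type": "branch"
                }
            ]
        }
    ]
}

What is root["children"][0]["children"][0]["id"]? 247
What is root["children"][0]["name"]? "node_148"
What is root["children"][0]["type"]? "root"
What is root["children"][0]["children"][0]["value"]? 41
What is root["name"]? "node_13"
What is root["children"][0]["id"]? 148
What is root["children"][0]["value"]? 93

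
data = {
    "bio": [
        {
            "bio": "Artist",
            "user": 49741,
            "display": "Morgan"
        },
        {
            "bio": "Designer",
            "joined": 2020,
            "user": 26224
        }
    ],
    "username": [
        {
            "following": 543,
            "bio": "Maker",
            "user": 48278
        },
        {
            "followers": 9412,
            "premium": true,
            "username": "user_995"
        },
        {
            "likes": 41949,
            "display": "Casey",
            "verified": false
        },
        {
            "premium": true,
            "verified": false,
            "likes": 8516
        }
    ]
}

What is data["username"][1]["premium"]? True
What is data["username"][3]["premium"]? True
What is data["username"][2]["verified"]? False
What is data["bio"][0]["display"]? "Morgan"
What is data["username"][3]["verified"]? False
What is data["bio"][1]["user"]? 26224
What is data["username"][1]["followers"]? 9412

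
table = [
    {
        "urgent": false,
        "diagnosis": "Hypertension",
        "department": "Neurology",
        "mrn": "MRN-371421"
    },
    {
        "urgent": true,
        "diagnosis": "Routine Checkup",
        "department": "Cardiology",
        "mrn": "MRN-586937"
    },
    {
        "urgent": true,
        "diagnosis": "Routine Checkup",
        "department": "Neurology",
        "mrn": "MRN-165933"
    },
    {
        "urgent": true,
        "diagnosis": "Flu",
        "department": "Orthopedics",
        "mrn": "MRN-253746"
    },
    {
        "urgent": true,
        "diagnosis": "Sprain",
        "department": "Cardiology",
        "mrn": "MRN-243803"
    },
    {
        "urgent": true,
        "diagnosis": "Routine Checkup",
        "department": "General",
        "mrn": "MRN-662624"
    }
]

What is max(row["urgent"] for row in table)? True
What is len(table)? 6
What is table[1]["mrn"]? "MRN-586937"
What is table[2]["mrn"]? "MRN-165933"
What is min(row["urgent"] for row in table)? False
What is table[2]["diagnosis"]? "Routine Checkup"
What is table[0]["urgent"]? False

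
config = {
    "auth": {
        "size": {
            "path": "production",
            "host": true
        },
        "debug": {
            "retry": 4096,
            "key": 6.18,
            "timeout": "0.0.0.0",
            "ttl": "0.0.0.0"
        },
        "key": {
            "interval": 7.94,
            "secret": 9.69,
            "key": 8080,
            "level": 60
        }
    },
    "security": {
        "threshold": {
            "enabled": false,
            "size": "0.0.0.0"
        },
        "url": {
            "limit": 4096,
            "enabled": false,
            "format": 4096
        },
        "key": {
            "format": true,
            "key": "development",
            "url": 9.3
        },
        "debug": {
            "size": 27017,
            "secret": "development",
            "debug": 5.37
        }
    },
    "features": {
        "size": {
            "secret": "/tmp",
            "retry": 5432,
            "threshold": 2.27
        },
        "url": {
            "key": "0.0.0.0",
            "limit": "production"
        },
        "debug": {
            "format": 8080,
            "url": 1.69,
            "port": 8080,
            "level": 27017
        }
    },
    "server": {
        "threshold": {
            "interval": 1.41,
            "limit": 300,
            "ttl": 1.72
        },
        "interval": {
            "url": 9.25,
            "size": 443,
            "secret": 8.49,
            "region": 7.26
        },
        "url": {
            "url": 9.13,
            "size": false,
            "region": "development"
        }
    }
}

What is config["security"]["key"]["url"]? 9.3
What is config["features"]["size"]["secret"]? "/tmp"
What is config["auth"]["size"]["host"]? True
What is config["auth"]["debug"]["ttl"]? "0.0.0.0"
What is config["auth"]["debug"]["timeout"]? "0.0.0.0"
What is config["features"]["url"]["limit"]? "production"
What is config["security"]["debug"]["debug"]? 5.37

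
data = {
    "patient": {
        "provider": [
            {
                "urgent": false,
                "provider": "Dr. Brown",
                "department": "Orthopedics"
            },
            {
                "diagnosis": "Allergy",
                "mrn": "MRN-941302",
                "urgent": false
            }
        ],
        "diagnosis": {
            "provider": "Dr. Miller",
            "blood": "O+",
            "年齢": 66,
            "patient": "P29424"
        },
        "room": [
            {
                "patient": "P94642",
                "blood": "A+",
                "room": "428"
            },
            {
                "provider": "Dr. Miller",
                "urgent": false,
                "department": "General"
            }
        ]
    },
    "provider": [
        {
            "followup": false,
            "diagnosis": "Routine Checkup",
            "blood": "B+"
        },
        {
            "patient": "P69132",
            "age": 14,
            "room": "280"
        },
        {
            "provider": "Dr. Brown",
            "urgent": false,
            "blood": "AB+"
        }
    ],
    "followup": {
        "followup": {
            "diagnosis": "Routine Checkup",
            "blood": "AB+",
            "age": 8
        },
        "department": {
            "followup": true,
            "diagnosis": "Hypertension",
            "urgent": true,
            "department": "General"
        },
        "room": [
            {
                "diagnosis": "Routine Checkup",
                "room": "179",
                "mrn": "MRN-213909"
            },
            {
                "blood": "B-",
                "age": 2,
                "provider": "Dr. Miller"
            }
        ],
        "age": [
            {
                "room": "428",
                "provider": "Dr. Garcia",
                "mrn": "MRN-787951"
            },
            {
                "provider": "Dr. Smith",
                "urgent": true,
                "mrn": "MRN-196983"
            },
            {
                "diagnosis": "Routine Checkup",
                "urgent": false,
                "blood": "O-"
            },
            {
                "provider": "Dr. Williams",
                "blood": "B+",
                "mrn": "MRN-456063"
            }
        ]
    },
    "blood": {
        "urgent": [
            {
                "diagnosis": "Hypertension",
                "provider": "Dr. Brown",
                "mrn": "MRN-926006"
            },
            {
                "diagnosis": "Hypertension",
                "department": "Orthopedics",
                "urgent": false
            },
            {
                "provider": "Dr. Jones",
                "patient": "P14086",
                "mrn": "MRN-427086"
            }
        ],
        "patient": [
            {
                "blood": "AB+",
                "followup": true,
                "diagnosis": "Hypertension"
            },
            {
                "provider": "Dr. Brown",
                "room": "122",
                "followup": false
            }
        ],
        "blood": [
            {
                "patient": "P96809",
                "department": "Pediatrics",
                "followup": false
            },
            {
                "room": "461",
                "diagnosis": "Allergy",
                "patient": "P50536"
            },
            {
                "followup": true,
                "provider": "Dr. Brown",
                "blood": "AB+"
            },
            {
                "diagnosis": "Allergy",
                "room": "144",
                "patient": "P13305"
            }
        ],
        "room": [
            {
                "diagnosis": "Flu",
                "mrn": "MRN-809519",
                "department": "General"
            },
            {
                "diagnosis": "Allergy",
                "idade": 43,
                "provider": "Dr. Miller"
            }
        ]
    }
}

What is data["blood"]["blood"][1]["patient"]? "P50536"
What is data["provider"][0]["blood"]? "B+"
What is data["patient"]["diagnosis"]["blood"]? "O+"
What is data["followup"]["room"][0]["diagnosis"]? "Routine Checkup"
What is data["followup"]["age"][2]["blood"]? "O-"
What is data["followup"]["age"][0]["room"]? "428"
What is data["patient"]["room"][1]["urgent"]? False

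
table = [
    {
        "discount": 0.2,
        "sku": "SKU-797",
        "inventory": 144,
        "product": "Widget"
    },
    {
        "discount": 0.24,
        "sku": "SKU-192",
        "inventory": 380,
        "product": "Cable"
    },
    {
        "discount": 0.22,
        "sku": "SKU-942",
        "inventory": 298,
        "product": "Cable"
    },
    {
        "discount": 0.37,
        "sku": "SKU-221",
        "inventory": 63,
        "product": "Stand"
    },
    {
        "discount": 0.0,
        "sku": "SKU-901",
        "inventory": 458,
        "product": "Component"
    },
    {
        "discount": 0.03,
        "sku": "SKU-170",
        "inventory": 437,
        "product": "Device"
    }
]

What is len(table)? 6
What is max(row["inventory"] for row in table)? 458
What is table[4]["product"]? "Component"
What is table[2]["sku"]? "SKU-942"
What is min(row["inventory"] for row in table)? 63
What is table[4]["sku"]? "SKU-901"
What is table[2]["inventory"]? 298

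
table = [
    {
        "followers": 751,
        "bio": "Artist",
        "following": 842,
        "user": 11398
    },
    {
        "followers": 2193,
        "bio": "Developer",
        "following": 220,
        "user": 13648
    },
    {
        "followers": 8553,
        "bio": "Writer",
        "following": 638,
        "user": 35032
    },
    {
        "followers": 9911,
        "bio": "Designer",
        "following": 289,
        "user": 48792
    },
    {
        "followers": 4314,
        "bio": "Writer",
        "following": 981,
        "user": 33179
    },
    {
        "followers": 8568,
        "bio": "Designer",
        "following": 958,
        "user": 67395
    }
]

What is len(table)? 6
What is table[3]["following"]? 289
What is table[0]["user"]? 11398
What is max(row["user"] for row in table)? 67395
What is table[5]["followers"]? 8568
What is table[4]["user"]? 33179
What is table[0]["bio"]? "Artist"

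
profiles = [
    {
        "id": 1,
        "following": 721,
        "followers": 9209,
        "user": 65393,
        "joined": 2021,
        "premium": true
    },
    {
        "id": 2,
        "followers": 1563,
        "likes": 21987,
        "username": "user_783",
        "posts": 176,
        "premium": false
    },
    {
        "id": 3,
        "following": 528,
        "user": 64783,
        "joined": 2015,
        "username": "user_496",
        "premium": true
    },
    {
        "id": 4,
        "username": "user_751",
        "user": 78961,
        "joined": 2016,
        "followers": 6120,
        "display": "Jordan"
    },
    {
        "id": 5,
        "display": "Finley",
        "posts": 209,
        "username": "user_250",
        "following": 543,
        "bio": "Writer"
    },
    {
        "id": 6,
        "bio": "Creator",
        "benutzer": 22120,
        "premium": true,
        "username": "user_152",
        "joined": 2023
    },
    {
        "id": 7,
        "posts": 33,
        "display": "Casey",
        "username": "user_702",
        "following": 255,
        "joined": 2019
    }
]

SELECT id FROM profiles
[1, 2, 3, 4, 5, 6, 7]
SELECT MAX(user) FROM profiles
78961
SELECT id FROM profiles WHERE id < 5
[1, 2, 3, 4]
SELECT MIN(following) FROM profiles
255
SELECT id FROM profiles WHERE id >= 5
[5, 6, 7]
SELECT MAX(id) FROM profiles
7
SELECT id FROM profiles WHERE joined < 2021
[3, 4, 7]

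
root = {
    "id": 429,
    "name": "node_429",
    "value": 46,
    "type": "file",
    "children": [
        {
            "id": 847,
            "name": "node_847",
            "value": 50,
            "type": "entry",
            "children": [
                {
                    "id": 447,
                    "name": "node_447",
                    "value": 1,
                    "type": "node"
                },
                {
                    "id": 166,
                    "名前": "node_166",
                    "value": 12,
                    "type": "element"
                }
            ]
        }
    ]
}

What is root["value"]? 46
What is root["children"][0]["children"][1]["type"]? "element"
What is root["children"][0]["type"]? "entry"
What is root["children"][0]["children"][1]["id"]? 166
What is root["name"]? "node_429"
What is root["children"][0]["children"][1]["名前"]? "node_166"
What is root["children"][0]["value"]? 50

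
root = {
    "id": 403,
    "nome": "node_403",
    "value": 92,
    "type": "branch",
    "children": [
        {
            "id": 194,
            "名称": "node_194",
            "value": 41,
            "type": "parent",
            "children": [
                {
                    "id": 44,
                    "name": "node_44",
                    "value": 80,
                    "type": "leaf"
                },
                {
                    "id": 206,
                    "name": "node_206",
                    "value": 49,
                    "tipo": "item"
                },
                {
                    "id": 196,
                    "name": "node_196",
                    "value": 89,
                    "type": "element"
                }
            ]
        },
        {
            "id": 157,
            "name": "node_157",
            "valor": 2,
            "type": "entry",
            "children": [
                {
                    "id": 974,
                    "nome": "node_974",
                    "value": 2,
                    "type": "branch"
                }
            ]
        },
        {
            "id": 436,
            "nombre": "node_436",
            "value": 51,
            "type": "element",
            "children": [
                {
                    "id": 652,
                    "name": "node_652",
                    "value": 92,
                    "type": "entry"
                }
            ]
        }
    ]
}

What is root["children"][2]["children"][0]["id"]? 652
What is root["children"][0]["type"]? "parent"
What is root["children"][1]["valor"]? 2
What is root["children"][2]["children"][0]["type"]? "entry"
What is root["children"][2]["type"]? "element"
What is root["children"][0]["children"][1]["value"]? 49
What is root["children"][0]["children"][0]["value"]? 80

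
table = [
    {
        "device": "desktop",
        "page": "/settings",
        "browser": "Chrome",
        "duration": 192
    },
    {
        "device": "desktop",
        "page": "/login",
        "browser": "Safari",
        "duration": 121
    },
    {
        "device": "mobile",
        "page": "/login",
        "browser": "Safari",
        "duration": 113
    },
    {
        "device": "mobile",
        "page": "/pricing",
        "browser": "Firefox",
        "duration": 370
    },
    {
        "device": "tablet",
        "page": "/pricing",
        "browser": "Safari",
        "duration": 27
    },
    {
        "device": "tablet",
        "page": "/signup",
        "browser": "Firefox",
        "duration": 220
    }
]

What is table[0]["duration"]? 192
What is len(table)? 6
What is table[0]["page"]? "/settings"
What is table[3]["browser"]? "Firefox"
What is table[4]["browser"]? "Safari"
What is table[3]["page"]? "/pricing"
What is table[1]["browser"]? "Safari"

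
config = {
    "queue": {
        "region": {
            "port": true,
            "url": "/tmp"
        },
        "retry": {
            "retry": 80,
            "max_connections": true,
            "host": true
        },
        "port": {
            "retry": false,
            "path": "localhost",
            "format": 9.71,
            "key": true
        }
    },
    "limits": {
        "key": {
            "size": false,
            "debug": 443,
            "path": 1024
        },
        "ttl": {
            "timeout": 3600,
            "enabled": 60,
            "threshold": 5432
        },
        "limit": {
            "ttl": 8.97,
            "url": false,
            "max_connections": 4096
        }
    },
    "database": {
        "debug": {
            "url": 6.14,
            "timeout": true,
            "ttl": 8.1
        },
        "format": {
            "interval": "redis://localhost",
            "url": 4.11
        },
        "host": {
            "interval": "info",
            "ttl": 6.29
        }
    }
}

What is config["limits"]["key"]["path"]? 1024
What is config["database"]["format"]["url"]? 4.11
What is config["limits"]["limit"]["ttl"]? 8.97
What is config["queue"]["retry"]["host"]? True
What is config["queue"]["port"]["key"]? True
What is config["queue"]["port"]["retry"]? False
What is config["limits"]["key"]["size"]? False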